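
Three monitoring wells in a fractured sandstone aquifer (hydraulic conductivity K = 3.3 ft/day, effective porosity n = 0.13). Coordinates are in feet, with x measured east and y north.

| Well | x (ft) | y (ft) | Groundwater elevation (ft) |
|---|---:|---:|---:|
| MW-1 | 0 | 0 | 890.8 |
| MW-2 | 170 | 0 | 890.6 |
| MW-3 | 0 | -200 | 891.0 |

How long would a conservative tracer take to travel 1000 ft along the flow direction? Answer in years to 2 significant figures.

70 years

∂h/∂x = (890.6 − 890.8) / (170 − 0) = -0.001176
∂h/∂y = (891.0 − 890.8) / (-200 − 0) = -0.001000
|∇h| = √(-0.001176² + -0.001000²) = 0.001544
Seepage velocity v = K·i/n = 3.3 × 0.001544 / 0.13 = 0.03919 ft/day.
t = 1000 / 0.03919 = 2.552e+04 days = 69.9 years.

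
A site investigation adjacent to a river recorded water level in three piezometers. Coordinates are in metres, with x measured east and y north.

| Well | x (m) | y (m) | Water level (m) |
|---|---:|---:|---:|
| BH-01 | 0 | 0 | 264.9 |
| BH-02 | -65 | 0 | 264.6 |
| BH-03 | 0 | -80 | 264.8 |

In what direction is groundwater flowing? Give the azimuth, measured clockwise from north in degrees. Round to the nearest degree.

255°

∂h/∂x = (264.6 − 264.9) / (-65 − 0) = +0.004615
∂h/∂y = (264.8 − 264.9) / (-80 − 0) = +0.001250
Flow direction (−∇h) has components (-0.004615 E, -0.001250 N).
Azimuth = atan2(E, N) = atan2(-0.004615, -0.001250) = 254.8° ≈ 255°.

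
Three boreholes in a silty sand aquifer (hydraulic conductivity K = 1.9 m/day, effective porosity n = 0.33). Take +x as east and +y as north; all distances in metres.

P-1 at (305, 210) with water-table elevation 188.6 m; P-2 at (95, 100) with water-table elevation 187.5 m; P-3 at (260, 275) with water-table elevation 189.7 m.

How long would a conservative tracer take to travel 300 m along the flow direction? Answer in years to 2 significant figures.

9.3 years

With h = a·x + b·y + c and P-1 as origin, the differences give:
  (-210)·a + (-110)·b = -1.1
  (-45)·a + 65·b = +1.1
Eliminate b (×65 and ×(-110), subtract): -18600·a = 49.50 → a = ∂h/∂x = -0.002661
Back-substitute: b = ∂h/∂y = +0.01508.
|∇h| = √(-0.002661² + 0.01508²) = 0.01531
Seepage velocity v = K·i/n = 1.9 × 0.01531 / 0.33 = 0.08815 m/day.
t = 300 / 0.08815 = 3403 days = 9.32 years.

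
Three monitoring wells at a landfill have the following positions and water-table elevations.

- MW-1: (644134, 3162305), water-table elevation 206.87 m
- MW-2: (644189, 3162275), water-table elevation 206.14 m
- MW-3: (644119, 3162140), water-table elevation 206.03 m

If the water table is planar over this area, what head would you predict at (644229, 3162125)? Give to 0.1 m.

Differences from MW-1: to MW-2 (Δx, Δy, Δh) = (55, -30, -0.73); to MW-3 = (-15, -165, -0.84).
Solve a·Δx + b·Δy = Δh: det = 55·(-165) − (-15)·(-30) = -9525.
∂h/∂x = [(-0.73)·(-165) − (-0.84)·(-30)] / -9525 = -0.01000
∂h/∂y = [55·(-0.84) − (-15)·(-0.73)] / -9525 = +0.006000
h(644229, 3162125) = 206.87 + (-0.01000)·(95) + (+0.006000)·(-180) = 206.87 -0.950 -1.080 = 204.840 m.

204.8 m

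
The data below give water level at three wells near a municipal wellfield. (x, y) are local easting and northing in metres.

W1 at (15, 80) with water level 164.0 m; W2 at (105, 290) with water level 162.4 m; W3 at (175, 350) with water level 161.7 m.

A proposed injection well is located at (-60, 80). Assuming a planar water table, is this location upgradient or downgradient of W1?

Differences from W1: to W2 (Δx, Δy, Δh) = (90, 210, -1.6); to W3 = (160, 270, -2.3).
Determinant of the coordinate differences = 90·270 − 160·210 = -9300.
∂h/∂x = [(-1.6)·270 − (-2.3)·210] / -9300 = -0.005484
∂h/∂y = [90·(-2.3) − 160·(-1.6)] / -9300 = -0.005269
Head at (-60, 80) = 164.0 + (-0.005484)·(-75) + (-0.005269)·(0) = 164.41 m.
That is higher than the 164.0 m at W1, so the point is upgradient.

upgradient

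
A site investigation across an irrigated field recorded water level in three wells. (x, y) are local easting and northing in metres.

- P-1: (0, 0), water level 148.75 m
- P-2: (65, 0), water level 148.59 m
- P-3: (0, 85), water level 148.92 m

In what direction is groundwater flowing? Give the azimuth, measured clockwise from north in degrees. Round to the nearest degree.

129°

∂h/∂x = (148.59 − 148.75) / (65 − 0) = -0.002462
∂h/∂y = (148.92 − 148.75) / (85 − 0) = +0.002000
Flow direction (−∇h) has components (+0.002462 E, -0.002000 N).
Azimuth = atan2(E, N) = atan2(+0.002462, -0.002000) = 129.1° ≈ 129°.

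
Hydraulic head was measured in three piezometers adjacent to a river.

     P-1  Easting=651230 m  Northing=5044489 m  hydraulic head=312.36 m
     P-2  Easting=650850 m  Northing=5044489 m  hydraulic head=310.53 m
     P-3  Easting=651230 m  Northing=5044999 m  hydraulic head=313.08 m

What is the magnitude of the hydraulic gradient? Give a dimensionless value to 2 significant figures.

0.0050

∂h/∂x = (310.53 − 312.36) / (650850 − 651230) = +0.004816
∂h/∂y = (313.08 − 312.36) / (5044999 − 5044489) = +0.001412
|∇h| = √(0.004816² + 0.001412²) = 0.005019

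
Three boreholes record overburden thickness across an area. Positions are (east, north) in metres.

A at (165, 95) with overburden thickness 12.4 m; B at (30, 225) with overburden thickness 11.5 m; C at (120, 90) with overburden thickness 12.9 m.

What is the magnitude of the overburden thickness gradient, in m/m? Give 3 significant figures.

Differences from A: to B (Δx, Δy, Δh) = (-135, 130, -0.9); to C = (-45, -5, +0.5).
Solve a·Δx + b·Δy = Δd: det = (-135)·(-5) − (-45)·130 = 6525.
∂d/∂x = [(-0.9)·(-5) − (+0.5)·130] / 6525 = -0.009272
∂d/∂y = [(-135)·(+0.5) − (-45)·(-0.9)] / 6525 = -0.01655
|∇f| = √(-0.009272² + -0.01655²) = 0.01897 m/m

0.0190 m/m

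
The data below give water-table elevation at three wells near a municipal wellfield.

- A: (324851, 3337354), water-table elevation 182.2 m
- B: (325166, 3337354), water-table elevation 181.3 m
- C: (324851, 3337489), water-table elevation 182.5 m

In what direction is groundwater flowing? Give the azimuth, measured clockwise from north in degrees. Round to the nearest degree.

∂h/∂x = (181.3 − 182.2) / (325166 − 324851) = -0.002857
∂h/∂y = (182.5 − 182.2) / (3337489 − 3337354) = +0.002222
Flow direction (−∇h) has components (+0.002857 E, -0.002222 N).
Azimuth = atan2(E, N) = atan2(+0.002857, -0.002222) = 127.9° ≈ 128°.

128°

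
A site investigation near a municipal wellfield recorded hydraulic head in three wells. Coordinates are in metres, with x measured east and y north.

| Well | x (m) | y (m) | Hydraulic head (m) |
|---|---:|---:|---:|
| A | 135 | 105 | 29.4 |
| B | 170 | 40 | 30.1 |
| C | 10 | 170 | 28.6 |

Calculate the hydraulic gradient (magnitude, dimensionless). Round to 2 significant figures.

0.010

Differences from A: to B (Δx, Δy, Δh) = (35, -65, +0.7); to C = (-125, 65, -0.8).
Determinant of the coordinate differences = 35·65 − (-125)·(-65) = -5850.
∂h/∂x = [(+0.7)·65 − (-0.8)·(-65)] / -5850 = +0.001111
∂h/∂y = [35·(-0.8) − (-125)·(+0.7)] / -5850 = -0.01017
|∇h| = √(0.001111² + -0.01017²) = 0.01023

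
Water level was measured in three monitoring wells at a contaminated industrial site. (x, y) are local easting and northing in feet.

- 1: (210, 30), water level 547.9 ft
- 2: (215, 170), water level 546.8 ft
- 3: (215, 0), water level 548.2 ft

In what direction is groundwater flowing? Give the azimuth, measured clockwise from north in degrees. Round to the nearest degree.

Taking 1 as reference: 2−1 = (5, 140, -1.1); 3−1 = (5, -30, +0.3).
Determinant of the coordinate differences = 5·(-30) − 5·140 = -850.
∂h/∂x = [(-1.1)·(-30) − (+0.3)·140] / -850 = +0.01059
∂h/∂y = [5·(+0.3) − 5·(-1.1)] / -850 = -0.008235
Flow direction (−∇h) has components (-0.01059 E, +0.008235 N).
Azimuth = atan2(E, N) = atan2(-0.01059, +0.008235) = 307.9° ≈ 308°.

308°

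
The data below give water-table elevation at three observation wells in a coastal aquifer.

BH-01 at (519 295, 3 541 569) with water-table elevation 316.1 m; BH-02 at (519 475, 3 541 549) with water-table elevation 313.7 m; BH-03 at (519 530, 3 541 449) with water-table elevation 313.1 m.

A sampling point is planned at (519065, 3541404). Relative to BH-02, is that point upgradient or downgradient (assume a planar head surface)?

upgradient

Differences from BH-01: to BH-02 (Δx, Δy, Δh) = (180, -20, -2.4); to BH-03 = (235, -120, -3.0).
Determinant of the coordinate differences = 180·(-120) − 235·(-20) = -16900.
∂h/∂x = [(-2.4)·(-120) − (-3.0)·(-20)] / -16900 = -0.01349
∂h/∂y = [180·(-3.0) − 235·(-2.4)] / -16900 = -0.001420
Head at (519065, 3541404) = 316.1 + (-0.01349)·(-230) + (-0.001420)·(-165) = 319.44 m.
That is higher than the 313.7 m at BH-02, so the point is upgradient.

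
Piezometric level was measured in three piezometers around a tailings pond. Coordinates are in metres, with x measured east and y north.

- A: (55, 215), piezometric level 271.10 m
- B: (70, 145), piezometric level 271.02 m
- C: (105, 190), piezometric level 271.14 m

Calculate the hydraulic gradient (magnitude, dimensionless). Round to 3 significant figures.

With h = a·x + b·y + c and A as origin, the differences give:
  15·a + (-70)·b = -0.08
  50·a + (-25)·b = +0.04
Eliminate b (×(-25) and ×(-70), subtract): 3125·a = 4.800 → a = ∂h/∂x = +0.001536
Back-substitute: b = ∂h/∂y = +0.001472.
|∇h| = √(0.001536² + 0.001472²) = 0.002127

0.00213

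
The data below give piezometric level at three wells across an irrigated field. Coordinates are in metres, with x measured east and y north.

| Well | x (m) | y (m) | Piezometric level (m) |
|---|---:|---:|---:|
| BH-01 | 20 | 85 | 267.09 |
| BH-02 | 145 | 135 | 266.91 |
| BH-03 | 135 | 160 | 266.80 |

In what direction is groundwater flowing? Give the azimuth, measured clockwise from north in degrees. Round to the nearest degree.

Taking BH-01 as reference: BH-02−BH-01 = (125, 50, -0.18); BH-03−BH-01 = (115, 75, -0.29).
Solve a·Δx + b·Δy = Δh: det = 125·75 − 115·50 = 3625.
∂h/∂x = [(-0.18)·75 − (-0.29)·50] / 3625 = +0.0002759
∂h/∂y = [125·(-0.29) − 115·(-0.18)] / 3625 = -0.004290
Flow direction (−∇h) has components (-0.0002759 E, +0.004290 N).
Azimuth = atan2(E, N) = atan2(-0.0002759, +0.004290) = 356.3° ≈ 356°.

356°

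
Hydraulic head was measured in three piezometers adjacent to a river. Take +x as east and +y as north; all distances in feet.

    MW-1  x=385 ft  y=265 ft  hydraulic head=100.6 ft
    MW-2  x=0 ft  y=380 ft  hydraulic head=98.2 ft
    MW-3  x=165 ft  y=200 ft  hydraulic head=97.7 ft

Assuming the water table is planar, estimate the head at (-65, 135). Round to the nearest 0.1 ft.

With h = a·x + b·y + c and MW-1 as origin, the differences give:
  (-385)·a + 115·b = -2.4
  (-220)·a + (-65)·b = -2.9
Eliminate b (×(-65) and ×115, subtract): 50325·a = 489.50 → a = ∂h/∂x = +0.009727
Back-substitute: b = ∂h/∂y = +0.01169.
h(-65, 135) = 100.6 + (+0.009727)·(-450) + (+0.01169)·(-130) = 100.6 -4.377 -1.520 = 94.703 ft.

94.7 ft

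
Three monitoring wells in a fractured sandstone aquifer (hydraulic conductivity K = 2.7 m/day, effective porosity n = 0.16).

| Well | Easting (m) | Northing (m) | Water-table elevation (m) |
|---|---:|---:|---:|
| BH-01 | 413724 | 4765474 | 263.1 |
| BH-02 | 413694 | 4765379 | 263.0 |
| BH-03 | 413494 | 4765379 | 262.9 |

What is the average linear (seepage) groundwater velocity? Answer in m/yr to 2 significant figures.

6.3 m/yr

With h = a·x + b·y + c and BH-01 as origin, the differences give:
  (-30)·a + (-95)·b = -0.1
  (-230)·a + (-95)·b = -0.2
Eliminate b (×(-95) and ×(-95), subtract): -19000·a = -9.50 → a = ∂h/∂x = +0.0005000
Back-substitute: b = ∂h/∂y = +0.0008947.
|∇h| = √(0.0005000² + 0.0008947²) = 0.001025
Seepage velocity v = K·i/n = 2.7 × 0.001025 / 0.16 = 0.0173 m/day = 6.319 m/yr.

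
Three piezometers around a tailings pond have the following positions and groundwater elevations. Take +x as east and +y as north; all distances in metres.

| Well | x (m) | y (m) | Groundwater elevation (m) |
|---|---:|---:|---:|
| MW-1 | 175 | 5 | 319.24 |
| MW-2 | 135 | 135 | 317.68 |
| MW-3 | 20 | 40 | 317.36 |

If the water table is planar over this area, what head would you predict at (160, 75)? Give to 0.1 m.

Differences from MW-1: to MW-2 (Δx, Δy, Δh) = (-40, 130, -1.56); to MW-3 = (-155, 35, -1.88).
Solve a·Δx + b·Δy = Δh: det = (-40)·35 − (-155)·130 = 18750.
∂h/∂x = [(-1.56)·35 − (-1.88)·130] / 18750 = +0.01012
∂h/∂y = [(-40)·(-1.88) − (-155)·(-1.56)] / 18750 = -0.008885
h(160, 75) = 319.24 + (+0.01012)·(-15) + (-0.008885)·(70) = 319.24 -0.152 -0.622 = 318.466 m.

318.5 m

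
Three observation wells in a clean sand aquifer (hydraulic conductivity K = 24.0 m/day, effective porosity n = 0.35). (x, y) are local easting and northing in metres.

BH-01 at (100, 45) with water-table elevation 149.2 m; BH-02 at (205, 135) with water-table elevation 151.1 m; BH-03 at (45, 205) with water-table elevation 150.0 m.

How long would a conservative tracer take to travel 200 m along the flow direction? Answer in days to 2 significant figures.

210 days

Taking BH-01 as reference: BH-02−BH-01 = (105, 90, +1.9); BH-03−BH-01 = (-55, 160, +0.8).
Determinant of the coordinate differences = 105·160 − (-55)·90 = 21750.
∂h/∂x = [(+1.9)·160 − (+0.8)·90] / 21750 = +0.01067
∂h/∂y = [105·(+0.8) − (-55)·(+1.9)] / 21750 = +0.008667
|∇h| = √(0.01067² + 0.008667²) = 0.01375
Seepage velocity v = K·i/n = 24.0 × 0.01375 / 0.35 = 0.9429 m/day.
t = 200 / 0.9429 = 212.1 days.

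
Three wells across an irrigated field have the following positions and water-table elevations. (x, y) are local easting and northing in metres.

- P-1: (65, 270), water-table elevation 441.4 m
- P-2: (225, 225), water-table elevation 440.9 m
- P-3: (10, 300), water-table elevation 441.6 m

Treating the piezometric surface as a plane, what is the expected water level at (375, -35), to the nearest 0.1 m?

Differences from P-1: to P-2 (Δx, Δy, Δh) = (160, -45, -0.5); to P-3 = (-55, 30, +0.2).
Solve a·Δx + b·Δy = Δh: det = 160·30 − (-55)·(-45) = 2325.
∂h/∂x = [(-0.5)·30 − (+0.2)·(-45)] / 2325 = -0.002581
∂h/∂y = [160·(+0.2) − (-55)·(-0.5)] / 2325 = +0.001935
h(375, -35) = 441.4 + (-0.002581)·(310) + (+0.001935)·(-305) = 441.4 -0.800 -0.590 = 440.010 m.

440.0 m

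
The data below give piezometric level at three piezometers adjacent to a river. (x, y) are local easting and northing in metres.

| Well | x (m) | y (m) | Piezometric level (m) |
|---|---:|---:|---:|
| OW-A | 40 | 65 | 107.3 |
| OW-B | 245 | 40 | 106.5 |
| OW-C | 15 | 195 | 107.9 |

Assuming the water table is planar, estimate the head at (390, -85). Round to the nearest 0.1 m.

Taking OW-A as reference: OW-B−OW-A = (205, -25, -0.8); OW-C−OW-A = (-25, 130, +0.6).
Solve a·Δx + b·Δy = Δh: det = 205·130 − (-25)·(-25) = 26025.
∂h/∂x = [(-0.8)·130 − (+0.6)·(-25)] / 26025 = -0.003420
∂h/∂y = [205·(+0.6) − (-25)·(-0.8)] / 26025 = +0.003958
h(390, -85) = 107.3 + (-0.003420)·(350) + (+0.003958)·(-150) = 107.3 -1.197 -0.594 = 105.509 m.

105.5 m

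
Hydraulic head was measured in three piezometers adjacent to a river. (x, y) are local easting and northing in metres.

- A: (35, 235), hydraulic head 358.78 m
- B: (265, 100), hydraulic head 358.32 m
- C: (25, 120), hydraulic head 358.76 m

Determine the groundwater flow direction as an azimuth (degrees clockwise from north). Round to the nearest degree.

Differences from A: to B (Δx, Δy, Δh) = (230, -135, -0.46); to C = (-10, -115, -0.02).
Determinant of the coordinate differences = 230·(-115) − (-10)·(-135) = -27800.
∂h/∂x = [(-0.46)·(-115) − (-0.02)·(-135)] / -27800 = -0.001806
∂h/∂y = [230·(-0.02) − (-10)·(-0.46)] / -27800 = +0.0003309
Flow direction (−∇h) has components (+0.001806 E, -0.0003309 N).
Azimuth = atan2(E, N) = atan2(+0.001806, -0.0003309) = 100.4° ≈ 100°.

100°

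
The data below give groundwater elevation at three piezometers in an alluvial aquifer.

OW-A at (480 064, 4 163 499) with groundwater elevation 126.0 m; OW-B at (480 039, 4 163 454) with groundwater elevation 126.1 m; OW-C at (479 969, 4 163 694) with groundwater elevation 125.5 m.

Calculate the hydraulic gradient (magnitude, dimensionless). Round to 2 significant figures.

0.0024

With h = a·x + b·y + c and OW-A as origin, the differences give:
  (-25)·a + (-45)·b = +0.1
  (-95)·a + 195·b = -0.5
Eliminate b (×195 and ×(-45), subtract): -9150·a = -3.00 → a = ∂h/∂x = +0.0003279
Back-substitute: b = ∂h/∂y = -0.002404.
|∇h| = √(0.0003279² + -0.002404²) = 0.002426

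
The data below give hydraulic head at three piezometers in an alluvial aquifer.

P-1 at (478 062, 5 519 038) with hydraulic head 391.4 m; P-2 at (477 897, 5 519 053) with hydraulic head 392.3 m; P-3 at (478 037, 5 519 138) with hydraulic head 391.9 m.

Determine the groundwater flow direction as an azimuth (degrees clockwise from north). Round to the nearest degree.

Differences from P-1: to P-2 (Δx, Δy, Δh) = (-165, 15, +0.9); to P-3 = (-25, 100, +0.5).
Determinant of the coordinate differences = (-165)·100 − (-25)·15 = -16125.
∂h/∂x = [(+0.9)·100 − (+0.5)·15] / -16125 = -0.005116
∂h/∂y = [(-165)·(+0.5) − (-25)·(+0.9)] / -16125 = +0.003721
Flow direction (−∇h) has components (+0.005116 E, -0.003721 N).
Azimuth = atan2(E, N) = atan2(+0.005116, -0.003721) = 126.0° ≈ 126°.

126°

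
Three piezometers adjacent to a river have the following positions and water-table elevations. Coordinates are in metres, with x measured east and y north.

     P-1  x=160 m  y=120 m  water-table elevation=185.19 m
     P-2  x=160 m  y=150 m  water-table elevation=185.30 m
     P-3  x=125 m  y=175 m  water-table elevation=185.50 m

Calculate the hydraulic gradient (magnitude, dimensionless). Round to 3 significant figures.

With h = a·x + b·y + c and P-1 as origin, the differences give:
  0·a + 30·b = +0.11
  (-35)·a + 55·b = +0.31
Eliminate b (×55 and ×30, subtract): 1050·a = -3.250 → a = ∂h/∂x = -0.003095
Back-substitute: b = ∂h/∂y = +0.003667.
|∇h| = √(-0.003095² + 0.003667²) = 0.004799

0.00480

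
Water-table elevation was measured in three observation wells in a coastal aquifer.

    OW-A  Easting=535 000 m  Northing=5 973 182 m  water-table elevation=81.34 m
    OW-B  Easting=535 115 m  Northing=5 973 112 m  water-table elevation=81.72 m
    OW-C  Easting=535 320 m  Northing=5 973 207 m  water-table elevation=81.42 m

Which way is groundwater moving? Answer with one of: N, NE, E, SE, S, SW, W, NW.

With h = a·x + b·y + c and OW-A as origin, the differences give:
  115·a + (-70)·b = +0.38
  320·a + 25·b = +0.08
Eliminate b (×25 and ×(-70), subtract): 25275·a = 15.100 → a = ∂h/∂x = +0.0005974
Back-substitute: b = ∂h/∂y = -0.004447.
Flow = −∇h = (-0.0005974 east, +0.004447 north), which points north.

N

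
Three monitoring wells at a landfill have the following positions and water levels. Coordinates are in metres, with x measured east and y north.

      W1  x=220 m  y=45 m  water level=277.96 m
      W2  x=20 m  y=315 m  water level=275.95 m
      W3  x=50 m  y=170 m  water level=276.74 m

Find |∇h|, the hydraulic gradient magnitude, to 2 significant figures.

0.0060

Differences from W1: to W2 (Δx, Δy, Δh) = (-200, 270, -2.01); to W3 = (-170, 125, -1.22).
Determinant of the coordinate differences = (-200)·125 − (-170)·270 = 20900.
∂h/∂x = [(-2.01)·125 − (-1.22)·270] / 20900 = +0.003739
∂h/∂y = [(-200)·(-1.22) − (-170)·(-2.01)] / 20900 = -0.004675
|∇h| = √(0.003739² + -0.004675²) = 0.005986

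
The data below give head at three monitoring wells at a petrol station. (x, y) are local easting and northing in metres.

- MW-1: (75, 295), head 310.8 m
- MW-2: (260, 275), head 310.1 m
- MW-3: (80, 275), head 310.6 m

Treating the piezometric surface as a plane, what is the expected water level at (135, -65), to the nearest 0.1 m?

307.3 m

Three-point gradient (reference MW-1): Δ to MW-2 = (185, -20, -0.7), Δ to MW-3 = (5, -20, -0.2).
∂h/∂x = -0.002778, ∂h/∂y = +0.009306 (det = -3600).
h(135, -65) = 310.8 + (-0.002778)·(60) + (+0.009306)·(-360) = 310.8 -0.167 -3.350 = 307.283 m.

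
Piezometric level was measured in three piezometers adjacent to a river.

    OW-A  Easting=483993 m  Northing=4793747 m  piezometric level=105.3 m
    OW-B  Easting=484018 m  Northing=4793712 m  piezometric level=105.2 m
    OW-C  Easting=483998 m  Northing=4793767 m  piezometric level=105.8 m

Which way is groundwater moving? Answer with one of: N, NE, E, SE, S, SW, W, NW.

Differences from OW-A: to OW-B (Δx, Δy, Δh) = (25, -35, -0.1); to OW-C = (5, 20, +0.5).
Solve a·Δx + b·Δy = Δh: det = 25·20 − 5·(-35) = 675.
∂h/∂x = [(-0.1)·20 − (+0.5)·(-35)] / 675 = +0.02296
∂h/∂y = [25·(+0.5) − 5·(-0.1)] / 675 = +0.01926
Flow = −∇h = (-0.02296 east, -0.01926 north), which points southwest.

SW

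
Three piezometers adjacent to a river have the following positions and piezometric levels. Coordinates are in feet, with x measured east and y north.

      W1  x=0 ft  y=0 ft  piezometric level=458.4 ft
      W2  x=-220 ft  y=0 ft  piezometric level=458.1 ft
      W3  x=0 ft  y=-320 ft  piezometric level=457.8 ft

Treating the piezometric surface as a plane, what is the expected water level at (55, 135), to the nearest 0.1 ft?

∂h/∂x = (458.1 − 458.4) / (-220 − 0) = +0.001364
∂h/∂y = (457.8 − 458.4) / (-320 − 0) = +0.001875
h(55, 135) = 458.4 + (+0.001364)·(55) + (+0.001875)·(135) = 458.4 +0.075 +0.253 = 458.728 ft.

458.7 ft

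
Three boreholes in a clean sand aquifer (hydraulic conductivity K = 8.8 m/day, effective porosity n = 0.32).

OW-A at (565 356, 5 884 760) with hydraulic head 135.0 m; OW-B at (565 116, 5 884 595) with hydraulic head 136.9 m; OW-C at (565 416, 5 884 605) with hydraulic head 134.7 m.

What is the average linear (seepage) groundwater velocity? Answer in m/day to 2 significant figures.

0.20 m/day

Three-point gradient (reference OW-A): Δ to OW-B = (-240, -165, +1.9), Δ to OW-C = (60, -155, -0.3).
∂h/∂x = -0.007304, ∂h/∂y = -0.0008917 (det = 47100).
|∇h| = √(-0.007304² + -0.0008917²) = 0.007358
Seepage velocity v = K·i/n = 8.8 × 0.007358 / 0.32 = 0.2023 m/day.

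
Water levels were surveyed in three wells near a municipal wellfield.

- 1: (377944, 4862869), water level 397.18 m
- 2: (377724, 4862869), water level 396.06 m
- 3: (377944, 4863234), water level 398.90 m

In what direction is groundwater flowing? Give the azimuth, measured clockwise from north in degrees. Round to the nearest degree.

227°

∂h/∂x = (396.06 − 397.18) / (377724 − 377944) = +0.005091
∂h/∂y = (398.90 − 397.18) / (4863234 − 4862869) = +0.004712
Flow direction (−∇h) has components (-0.005091 E, -0.004712 N).
Azimuth = atan2(E, N) = atan2(-0.005091, -0.004712) = 227.2° ≈ 227°.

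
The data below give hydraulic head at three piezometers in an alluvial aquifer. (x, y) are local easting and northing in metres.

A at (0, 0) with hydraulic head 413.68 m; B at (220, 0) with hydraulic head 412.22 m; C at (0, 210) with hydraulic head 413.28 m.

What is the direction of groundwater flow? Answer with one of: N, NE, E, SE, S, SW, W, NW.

∂h/∂x = (412.22 − 413.68) / (220 − 0) = -0.006636
∂h/∂y = (413.28 − 413.68) / (210 − 0) = -0.001905
Flow = −∇h = (+0.006636 east, +0.001905 north), which points east.

E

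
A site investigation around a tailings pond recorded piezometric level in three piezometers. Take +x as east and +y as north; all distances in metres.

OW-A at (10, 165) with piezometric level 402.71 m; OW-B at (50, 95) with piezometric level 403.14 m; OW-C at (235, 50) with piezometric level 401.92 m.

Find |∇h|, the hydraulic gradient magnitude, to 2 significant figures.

With h = a·x + b·y + c and OW-A as origin, the differences give:
  40·a + (-70)·b = +0.43
  225·a + (-115)·b = -0.79
Eliminate b (×(-115) and ×(-70), subtract): 11150·a = -104.750 → a = ∂h/∂x = -0.009395
Back-substitute: b = ∂h/∂y = -0.01151.
|∇h| = √(-0.009395² + -0.01151²) = 0.01486

0.015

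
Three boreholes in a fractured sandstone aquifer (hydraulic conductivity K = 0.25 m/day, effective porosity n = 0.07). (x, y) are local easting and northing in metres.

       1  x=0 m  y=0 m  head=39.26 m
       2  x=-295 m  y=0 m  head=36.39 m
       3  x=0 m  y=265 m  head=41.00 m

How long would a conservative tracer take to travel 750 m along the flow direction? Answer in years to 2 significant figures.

49 years

∂h/∂x = (36.39 − 39.26) / (-295 − 0) = +0.009729
∂h/∂y = (41.00 − 39.26) / (265 − 0) = +0.006566
|∇h| = √(0.009729² + 0.006566²) = 0.01174
Seepage velocity v = K·i/n = 0.25 × 0.01174 / 0.07 = 0.04193 m/day.
t = 750 / 0.04193 = 1.789e+04 days = 49 years.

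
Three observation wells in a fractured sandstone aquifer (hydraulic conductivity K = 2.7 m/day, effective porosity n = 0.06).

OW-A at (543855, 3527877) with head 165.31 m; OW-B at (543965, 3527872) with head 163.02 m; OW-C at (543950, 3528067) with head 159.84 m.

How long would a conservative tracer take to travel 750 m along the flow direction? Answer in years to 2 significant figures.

1.6 years

Differences from OW-A: to OW-B (Δx, Δy, Δh) = (110, -5, -2.29); to OW-C = (95, 190, -5.47).
Determinant of the coordinate differences = 110·190 − 95·(-5) = 21375.
∂h/∂x = [(-2.29)·190 − (-5.47)·(-5)] / 21375 = -0.02164
∂h/∂y = [110·(-5.47) − 95·(-2.29)] / 21375 = -0.01797
|∇h| = √(-0.02164² + -0.01797²) = 0.02813
Seepage velocity v = K·i/n = 2.7 × 0.02813 / 0.06 = 1.266 m/day.
t = 750 / 1.266 = 592.4 days = 1.62 years.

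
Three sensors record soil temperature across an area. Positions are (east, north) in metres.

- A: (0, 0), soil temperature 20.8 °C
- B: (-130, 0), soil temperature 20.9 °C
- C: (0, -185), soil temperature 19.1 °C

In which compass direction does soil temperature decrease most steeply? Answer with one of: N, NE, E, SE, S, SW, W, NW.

S

∂T/∂x = (20.9 − 20.8) / (-130 − 0) = -0.0007692
∂T/∂y = (19.1 − 20.8) / (-185 − 0) = +0.009189
Steepest decrease is along −∇f = (+0.0007692 E, -0.009189 N) → south.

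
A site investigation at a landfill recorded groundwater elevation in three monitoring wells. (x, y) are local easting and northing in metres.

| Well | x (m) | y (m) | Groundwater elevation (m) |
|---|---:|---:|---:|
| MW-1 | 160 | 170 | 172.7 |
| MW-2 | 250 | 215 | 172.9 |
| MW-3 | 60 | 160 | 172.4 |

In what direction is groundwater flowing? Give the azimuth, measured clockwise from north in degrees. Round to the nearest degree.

Differences from MW-1: to MW-2 (Δx, Δy, Δh) = (90, 45, +0.2); to MW-3 = (-100, -10, -0.3).
Determinant of the coordinate differences = 90·(-10) − (-100)·45 = 3600.
∂h/∂x = [(+0.2)·(-10) − (-0.3)·45] / 3600 = +0.003194
∂h/∂y = [90·(-0.3) − (-100)·(+0.2)] / 3600 = -0.001944
Flow direction (−∇h) has components (-0.003194 E, +0.001944 N).
Azimuth = atan2(E, N) = atan2(-0.003194, +0.001944) = 301.3° ≈ 301°.

301°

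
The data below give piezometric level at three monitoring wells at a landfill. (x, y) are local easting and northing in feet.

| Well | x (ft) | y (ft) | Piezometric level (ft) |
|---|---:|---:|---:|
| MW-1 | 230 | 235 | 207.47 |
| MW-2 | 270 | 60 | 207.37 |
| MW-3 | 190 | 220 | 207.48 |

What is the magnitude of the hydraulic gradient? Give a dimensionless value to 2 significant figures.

With h = a·x + b·y + c and MW-1 as origin, the differences give:
  40·a + (-175)·b = -0.10
  (-40)·a + (-15)·b = +0.01
Eliminate b (×(-15) and ×(-175), subtract): -7600·a = 3.250 → a = ∂h/∂x = -0.0004276
Back-substitute: b = ∂h/∂y = +0.0004737.
|∇h| = √(-0.0004276² + 0.0004737²) = 0.0006381

0.00064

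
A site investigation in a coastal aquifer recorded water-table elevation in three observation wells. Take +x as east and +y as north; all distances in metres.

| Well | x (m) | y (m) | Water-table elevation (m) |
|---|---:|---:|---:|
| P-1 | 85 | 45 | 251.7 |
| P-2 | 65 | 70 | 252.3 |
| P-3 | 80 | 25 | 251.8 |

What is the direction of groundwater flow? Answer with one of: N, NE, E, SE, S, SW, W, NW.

Taking P-1 as reference: P-2−P-1 = (-20, 25, +0.6); P-3−P-1 = (-5, -20, +0.1).
Solve a·Δx + b·Δy = Δh: det = (-20)·(-20) − (-5)·25 = 525.
∂h/∂x = [(+0.6)·(-20) − (+0.1)·25] / 525 = -0.02762
∂h/∂y = [(-20)·(+0.1) − (-5)·(+0.6)] / 525 = +0.001905
Flow = −∇h = (+0.02762 east, -0.001905 north), which points east.

E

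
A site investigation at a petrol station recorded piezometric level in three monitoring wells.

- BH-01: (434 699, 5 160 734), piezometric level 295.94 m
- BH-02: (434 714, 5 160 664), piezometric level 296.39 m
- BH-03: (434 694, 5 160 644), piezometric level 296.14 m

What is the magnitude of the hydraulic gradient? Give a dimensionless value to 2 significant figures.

Differences from BH-01: to BH-02 (Δx, Δy, Δh) = (15, -70, +0.45); to BH-03 = (-5, -90, +0.20).
Determinant of the coordinate differences = 15·(-90) − (-5)·(-70) = -1700.
∂h/∂x = [(+0.45)·(-90) − (+0.20)·(-70)] / -1700 = +0.01559
∂h/∂y = [15·(+0.20) − (-5)·(+0.45)] / -1700 = -0.003088
|∇h| = √(0.01559² + -0.003088²) = 0.01589

0.016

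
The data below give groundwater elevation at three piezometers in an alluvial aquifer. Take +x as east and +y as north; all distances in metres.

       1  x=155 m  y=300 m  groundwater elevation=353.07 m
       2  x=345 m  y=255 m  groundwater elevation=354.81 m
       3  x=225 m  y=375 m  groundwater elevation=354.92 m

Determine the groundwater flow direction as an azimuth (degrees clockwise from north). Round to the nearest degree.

223°

Differences from 1: to 2 (Δx, Δy, Δh) = (190, -45, +1.74); to 3 = (70, 75, +1.85).
Solve a·Δx + b·Δy = Δh: det = 190·75 − 70·(-45) = 17400.
∂h/∂x = [(+1.74)·75 − (+1.85)·(-45)] / 17400 = +0.01228
∂h/∂y = [190·(+1.85) − 70·(+1.74)] / 17400 = +0.01320
Flow direction (−∇h) has components (-0.01228 E, -0.01320 N).
Azimuth = atan2(E, N) = atan2(-0.01228, -0.01320) = 222.9° ≈ 223°.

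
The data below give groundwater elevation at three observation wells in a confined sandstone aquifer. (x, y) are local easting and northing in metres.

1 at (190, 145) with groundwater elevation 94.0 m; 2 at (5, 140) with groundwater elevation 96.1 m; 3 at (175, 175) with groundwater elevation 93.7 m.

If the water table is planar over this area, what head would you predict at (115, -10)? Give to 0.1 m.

97.2 m

Taking 1 as reference: 2−1 = (-185, -5, +2.1); 3−1 = (-15, 30, -0.3).
Solve a·Δx + b·Δy = Δh: det = (-185)·30 − (-15)·(-5) = -5625.
∂h/∂x = [(+2.1)·30 − (-0.3)·(-5)] / -5625 = -0.01093
∂h/∂y = [(-185)·(-0.3) − (-15)·(+2.1)] / -5625 = -0.01547
h(115, -10) = 94.0 + (-0.01093)·(-75) + (-0.01547)·(-155) = 94.0 +0.820 +2.397 = 97.217 m.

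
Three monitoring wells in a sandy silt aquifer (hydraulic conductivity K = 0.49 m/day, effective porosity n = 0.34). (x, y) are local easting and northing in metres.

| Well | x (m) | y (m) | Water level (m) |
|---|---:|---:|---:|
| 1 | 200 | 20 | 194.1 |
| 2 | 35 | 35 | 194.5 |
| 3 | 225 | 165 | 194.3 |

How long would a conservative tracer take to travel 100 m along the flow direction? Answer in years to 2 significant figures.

66 years

Three-point gradient (reference 1): Δ to 2 = (-165, 15, +0.4), Δ to 3 = (25, 145, +0.2).
∂h/∂x = -0.002263, ∂h/∂y = +0.001770 (det = -24300).
|∇h| = √(-0.002263² + 0.001770²) = 0.002873
Seepage velocity v = K·i/n = 0.49 × 0.002873 / 0.34 = 0.004141 m/day.
t = 100 / 0.004141 = 2.415e+04 days = 66.1 years.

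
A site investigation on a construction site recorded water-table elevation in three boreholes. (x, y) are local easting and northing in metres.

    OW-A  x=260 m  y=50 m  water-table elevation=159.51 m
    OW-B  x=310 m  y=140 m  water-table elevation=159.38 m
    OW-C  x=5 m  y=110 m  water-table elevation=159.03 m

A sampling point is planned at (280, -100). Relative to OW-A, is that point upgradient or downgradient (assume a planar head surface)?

Taking OW-A as reference: OW-B−OW-A = (50, 90, -0.13); OW-C−OW-A = (-255, 60, -0.48).
Determinant of the coordinate differences = 50·60 − (-255)·90 = 25950.
∂h/∂x = [(-0.13)·60 − (-0.48)·90] / 25950 = +0.001364
∂h/∂y = [50·(-0.48) − (-255)·(-0.13)] / 25950 = -0.002202
Head at (280, -100) = 159.51 + (+0.001364)·(20) + (-0.002202)·(-150) = 159.87 m.
That is higher than the 159.51 m at OW-A, so the point is upgradient.

upgradient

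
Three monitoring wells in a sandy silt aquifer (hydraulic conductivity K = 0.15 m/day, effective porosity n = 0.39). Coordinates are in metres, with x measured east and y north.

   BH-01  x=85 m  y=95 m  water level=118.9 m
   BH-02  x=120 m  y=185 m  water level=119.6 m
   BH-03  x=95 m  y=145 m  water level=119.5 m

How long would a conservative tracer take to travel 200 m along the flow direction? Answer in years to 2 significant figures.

Differences from BH-01: to BH-02 (Δx, Δy, Δh) = (35, 90, +0.7); to BH-03 = (10, 50, +0.6).
Solve a·Δx + b·Δy = Δh: det = 35·50 − 10·90 = 850.
∂h/∂x = [(+0.7)·50 − (+0.6)·90] / 850 = -0.02235
∂h/∂y = [35·(+0.6) − 10·(+0.7)] / 850 = +0.01647
|∇h| = √(-0.02235² + 0.01647²) = 0.02776
Seepage velocity v = K·i/n = 0.15 × 0.02776 / 0.39 = 0.01068 m/day.
t = 200 / 0.01068 = 1.873e+04 days = 51.3 years.

51 years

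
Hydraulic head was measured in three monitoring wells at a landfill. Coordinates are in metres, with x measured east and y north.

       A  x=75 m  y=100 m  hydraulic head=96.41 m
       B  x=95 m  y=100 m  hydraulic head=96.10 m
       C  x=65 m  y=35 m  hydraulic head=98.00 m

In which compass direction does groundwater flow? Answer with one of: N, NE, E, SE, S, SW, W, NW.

Three-point gradient (reference A): Δ to B = (20, 0, -0.31), Δ to C = (-10, -65, +1.59).
∂h/∂x = -0.01550, ∂h/∂y = -0.02208 (det = -1300).
Flow = −∇h = (+0.01550 east, +0.02208 north), which points northeast.

NE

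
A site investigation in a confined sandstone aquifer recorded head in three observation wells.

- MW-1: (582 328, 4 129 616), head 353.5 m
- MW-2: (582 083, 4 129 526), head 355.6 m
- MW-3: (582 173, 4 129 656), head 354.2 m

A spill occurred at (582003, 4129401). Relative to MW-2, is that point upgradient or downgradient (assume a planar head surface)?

With h = a·x + b·y + c and MW-1 as origin, the differences give:
  (-245)·a + (-90)·b = +2.1
  (-155)·a + 40·b = +0.7
Eliminate b (×40 and ×(-90), subtract): -23750·a = 147.00 → a = ∂h/∂x = -0.006189
Back-substitute: b = ∂h/∂y = -0.006484.
Head at (582003, 4129401) = 353.5 + (-0.006189)·(-325) + (-0.006484)·(-215) = 356.91 m.
That is higher than the 355.6 m at MW-2, so the point is upgradient.

upgradient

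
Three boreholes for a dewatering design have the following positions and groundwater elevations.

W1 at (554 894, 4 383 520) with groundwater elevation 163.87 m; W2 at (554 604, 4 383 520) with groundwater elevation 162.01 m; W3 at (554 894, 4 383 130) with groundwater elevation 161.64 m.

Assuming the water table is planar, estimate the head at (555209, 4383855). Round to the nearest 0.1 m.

167.8 m

∂h/∂x = (162.01 − 163.87) / (554604 − 554894) = +0.006414
∂h/∂y = (161.64 − 163.87) / (4383130 − 4383520) = +0.005718
h(555209, 4383855) = 163.87 + (+0.006414)·(315) + (+0.005718)·(335) = 163.87 +2.020 +1.916 = 167.806 m.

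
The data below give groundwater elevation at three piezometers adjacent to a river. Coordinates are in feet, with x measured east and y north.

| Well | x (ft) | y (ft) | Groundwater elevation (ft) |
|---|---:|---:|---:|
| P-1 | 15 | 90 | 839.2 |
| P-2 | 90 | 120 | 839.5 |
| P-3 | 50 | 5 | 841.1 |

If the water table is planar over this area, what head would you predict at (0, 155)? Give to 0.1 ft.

837.9 ft

Differences from P-1: to P-2 (Δx, Δy, Δh) = (75, 30, +0.3); to P-3 = (35, -85, +1.9).
Determinant of the coordinate differences = 75·(-85) − 35·30 = -7425.
∂h/∂x = [(+0.3)·(-85) − (+1.9)·30] / -7425 = +0.01111
∂h/∂y = [75·(+1.9) − 35·(+0.3)] / -7425 = -0.01778
h(0, 155) = 839.2 + (+0.01111)·(-15) + (-0.01778)·(65) = 839.2 -0.167 -1.156 = 837.878 ft.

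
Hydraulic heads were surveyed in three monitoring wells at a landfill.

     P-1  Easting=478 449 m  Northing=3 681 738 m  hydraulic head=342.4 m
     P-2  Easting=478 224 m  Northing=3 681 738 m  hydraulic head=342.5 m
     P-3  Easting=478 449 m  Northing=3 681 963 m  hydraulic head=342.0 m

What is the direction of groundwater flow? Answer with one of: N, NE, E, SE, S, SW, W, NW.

N

∂h/∂x = (342.5 − 342.4) / (478224 − 478449) = -0.0004444
∂h/∂y = (342.0 − 342.4) / (3681963 − 3681738) = -0.001778
Flow = −∇h = (+0.0004444 east, +0.001778 north), which points north.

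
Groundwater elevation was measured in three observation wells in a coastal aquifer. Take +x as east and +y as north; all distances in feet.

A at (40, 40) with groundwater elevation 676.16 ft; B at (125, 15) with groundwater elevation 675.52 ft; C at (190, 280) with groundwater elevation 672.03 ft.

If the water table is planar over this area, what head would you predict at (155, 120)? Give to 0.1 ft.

674.1 ft

Three-point gradient (reference A): Δ to B = (85, -25, -0.64), Δ to C = (150, 240, -4.13).
∂h/∂x = -0.01064, ∂h/∂y = -0.01056 (det = 24150).
h(155, 120) = 676.16 + (-0.01064)·(115) + (-0.01056)·(80) = 676.16 -1.223 -0.845 = 674.092 ft.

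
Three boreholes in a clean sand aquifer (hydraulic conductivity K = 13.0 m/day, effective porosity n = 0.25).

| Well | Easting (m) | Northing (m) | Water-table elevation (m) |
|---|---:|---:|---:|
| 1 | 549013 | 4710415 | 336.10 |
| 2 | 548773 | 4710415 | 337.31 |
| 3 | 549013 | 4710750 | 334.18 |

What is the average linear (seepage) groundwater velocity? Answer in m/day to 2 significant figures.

∂h/∂x = (337.31 − 336.10) / (548773 − 549013) = -0.005042
∂h/∂y = (334.18 − 336.10) / (4710750 − 4710415) = -0.005731
|∇h| = √(-0.005042² + -0.005731²) = 0.007633
Seepage velocity v = K·i/n = 13.0 × 0.007633 / 0.25 = 0.3969 m/day.

0.40 m/day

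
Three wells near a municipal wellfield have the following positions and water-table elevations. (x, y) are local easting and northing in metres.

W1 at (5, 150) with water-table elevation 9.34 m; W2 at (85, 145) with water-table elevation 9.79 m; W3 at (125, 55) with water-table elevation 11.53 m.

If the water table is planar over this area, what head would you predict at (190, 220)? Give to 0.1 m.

9.0 m

With h = a·x + b·y + c and W1 as origin, the differences give:
  80·a + (-5)·b = +0.45
  120·a + (-95)·b = +2.19
Eliminate b (×(-95) and ×(-5), subtract): -7000·a = -31.800 → a = ∂h/∂x = +0.004543
Back-substitute: b = ∂h/∂y = -0.01731.
h(190, 220) = 9.34 + (+0.004543)·(185) + (-0.01731)·(70) = 9.34 +0.840 -1.212 = 8.968 m.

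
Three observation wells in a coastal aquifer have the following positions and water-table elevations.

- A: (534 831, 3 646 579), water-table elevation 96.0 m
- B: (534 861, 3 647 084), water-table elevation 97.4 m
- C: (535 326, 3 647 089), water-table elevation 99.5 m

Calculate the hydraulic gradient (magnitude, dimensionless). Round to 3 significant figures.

With h = a·x + b·y + c and A as origin, the differences give:
  30·a + 505·b = +1.4
  495·a + 510·b = +3.5
Eliminate b (×510 and ×505, subtract): -234675·a = -1053.50 → a = ∂h/∂x = +0.004489
Back-substitute: b = ∂h/∂y = +0.002506.
|∇h| = √(0.004489² + 0.002506²) = 0.005141

0.00514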